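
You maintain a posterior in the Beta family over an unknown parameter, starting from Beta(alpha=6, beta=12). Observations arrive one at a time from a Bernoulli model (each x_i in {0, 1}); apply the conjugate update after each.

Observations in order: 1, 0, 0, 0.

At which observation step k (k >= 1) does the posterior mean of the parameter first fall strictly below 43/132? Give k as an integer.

k = 4

obs 1: x=1 → posterior Beta(7, 12)
obs 2: x=0 → posterior Beta(7, 13)
obs 3: x=0 → posterior Beta(7, 14)
obs 4: x=0 → posterior Beta(7, 15)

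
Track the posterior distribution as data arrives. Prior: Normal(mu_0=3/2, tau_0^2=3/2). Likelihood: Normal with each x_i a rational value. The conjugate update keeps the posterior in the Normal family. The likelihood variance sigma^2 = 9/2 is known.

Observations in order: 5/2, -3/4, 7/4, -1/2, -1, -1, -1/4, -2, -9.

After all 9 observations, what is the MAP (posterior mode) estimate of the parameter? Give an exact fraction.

obs 1: x=5/2 → posterior Normal(7/4, 9/8)
obs 2: x=-3/4 → posterior Normal(5/4, 9/10)
obs 3: x=7/4 → posterior Normal(4/3, 3/4)
obs 4: x=-1/2 → posterior Normal(15/14, 9/14)
obs 5: x=-1 → posterior Normal(13/16, 9/16)
obs 6: x=-1 → posterior Normal(11/18, 1/2)
obs 7: x=-1/4 → posterior Normal(21/40, 9/20)
obs 8: x=-2 → posterior Normal(13/44, 9/22)
obs 9: x=-9 → posterior Normal(-23/48, 3/8)

-23/48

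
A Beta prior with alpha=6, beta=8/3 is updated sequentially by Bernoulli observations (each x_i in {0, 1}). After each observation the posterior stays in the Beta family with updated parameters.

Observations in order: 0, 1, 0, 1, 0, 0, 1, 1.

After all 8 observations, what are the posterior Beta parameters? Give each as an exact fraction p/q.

obs 1: x=0 → posterior Beta(6, 11/3)
obs 2: x=1 → posterior Beta(7, 11/3)
obs 3: x=0 → posterior Beta(7, 14/3)
obs 4: x=1 → posterior Beta(8, 14/3)
obs 5: x=0 → posterior Beta(8, 17/3)
obs 6: x=0 → posterior Beta(8, 20/3)
obs 7: x=1 → posterior Beta(9, 20/3)
obs 8: x=1 → posterior Beta(10, 20/3)

alpha=10, beta=20/3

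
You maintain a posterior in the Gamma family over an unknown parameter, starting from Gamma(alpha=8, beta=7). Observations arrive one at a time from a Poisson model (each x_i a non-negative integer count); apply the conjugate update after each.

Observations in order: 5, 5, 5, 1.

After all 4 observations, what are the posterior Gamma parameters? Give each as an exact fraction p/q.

obs 1: x=5 → posterior Gamma(13, 8)
obs 2: x=5 → posterior Gamma(18, 9)
obs 3: x=5 → posterior Gamma(23, 10)
obs 4: x=1 → posterior Gamma(24, 11)

alpha=24, beta=11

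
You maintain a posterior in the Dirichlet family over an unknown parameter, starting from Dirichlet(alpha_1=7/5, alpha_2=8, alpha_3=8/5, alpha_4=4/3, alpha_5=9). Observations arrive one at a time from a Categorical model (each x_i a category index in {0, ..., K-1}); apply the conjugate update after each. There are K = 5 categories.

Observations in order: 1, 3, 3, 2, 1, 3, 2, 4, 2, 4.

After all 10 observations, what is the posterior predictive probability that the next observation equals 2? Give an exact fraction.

obs 1: x=1 → posterior Dirichlet(7/5, 9, 8/5, 4/3, 9)
obs 2: x=3 → posterior Dirichlet(7/5, 9, 8/5, 7/3, 9)
obs 3: x=3 → posterior Dirichlet(7/5, 9, 8/5, 10/3, 9)
obs 4: x=2 → posterior Dirichlet(7/5, 9, 13/5, 10/3, 9)
obs 5: x=1 → posterior Dirichlet(7/5, 10, 13/5, 10/3, 9)
obs 6: x=3 → posterior Dirichlet(7/5, 10, 13/5, 13/3, 9)
obs 7: x=2 → posterior Dirichlet(7/5, 10, 18/5, 13/3, 9)
obs 8: x=4 → posterior Dirichlet(7/5, 10, 18/5, 13/3, 10)
obs 9: x=2 → posterior Dirichlet(7/5, 10, 23/5, 13/3, 10)
obs 10: x=4 → posterior Dirichlet(7/5, 10, 23/5, 13/3, 11)

69/470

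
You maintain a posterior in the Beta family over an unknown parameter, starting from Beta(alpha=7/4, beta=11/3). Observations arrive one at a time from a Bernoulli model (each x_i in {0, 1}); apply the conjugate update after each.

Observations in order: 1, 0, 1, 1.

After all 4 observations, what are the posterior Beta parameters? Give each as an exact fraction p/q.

obs 1: x=1 → posterior Beta(11/4, 11/3)
obs 2: x=0 → posterior Beta(11/4, 14/3)
obs 3: x=1 → posterior Beta(15/4, 14/3)
obs 4: x=1 → posterior Beta(19/4, 14/3)

alpha=19/4, beta=14/3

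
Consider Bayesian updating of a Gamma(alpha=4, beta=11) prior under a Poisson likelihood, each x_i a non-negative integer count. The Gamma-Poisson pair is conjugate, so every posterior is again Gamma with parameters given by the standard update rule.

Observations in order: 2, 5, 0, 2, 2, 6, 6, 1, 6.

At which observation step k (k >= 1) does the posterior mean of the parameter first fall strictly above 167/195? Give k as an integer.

k = 4

obs 1: x=2 → posterior Gamma(6, 12)
obs 2: x=5 → posterior Gamma(11, 13)
obs 3: x=0 → posterior Gamma(11, 14)
obs 4: x=2 → posterior Gamma(13, 15)
obs 5: x=2 → posterior Gamma(15, 16)
obs 6: x=6 → posterior Gamma(21, 17)
obs 7: x=6 → posterior Gamma(27, 18)
obs 8: x=1 → posterior Gamma(28, 19)
obs 9: x=6 → posterior Gamma(34, 20)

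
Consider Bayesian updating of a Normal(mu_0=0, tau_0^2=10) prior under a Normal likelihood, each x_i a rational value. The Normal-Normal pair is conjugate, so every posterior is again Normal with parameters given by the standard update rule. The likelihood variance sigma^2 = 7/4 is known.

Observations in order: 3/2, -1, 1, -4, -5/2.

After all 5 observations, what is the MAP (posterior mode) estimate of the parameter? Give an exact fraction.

-200/207

obs 1: x=3/2 → posterior Normal(60/47, 70/47)
obs 2: x=-1 → posterior Normal(20/87, 70/87)
obs 3: x=1 → posterior Normal(60/127, 70/127)
obs 4: x=-4 → posterior Normal(-100/167, 70/167)
obs 5: x=-5/2 → posterior Normal(-200/207, 70/207)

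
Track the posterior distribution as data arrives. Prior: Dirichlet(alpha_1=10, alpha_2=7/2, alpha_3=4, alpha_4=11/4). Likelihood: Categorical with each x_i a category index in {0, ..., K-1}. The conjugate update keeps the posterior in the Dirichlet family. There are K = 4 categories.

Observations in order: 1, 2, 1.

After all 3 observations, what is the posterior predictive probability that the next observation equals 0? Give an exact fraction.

40/93

obs 1: x=1 → posterior Dirichlet(10, 9/2, 4, 11/4)
obs 2: x=2 → posterior Dirichlet(10, 9/2, 5, 11/4)
obs 3: x=1 → posterior Dirichlet(10, 11/2, 5, 11/4)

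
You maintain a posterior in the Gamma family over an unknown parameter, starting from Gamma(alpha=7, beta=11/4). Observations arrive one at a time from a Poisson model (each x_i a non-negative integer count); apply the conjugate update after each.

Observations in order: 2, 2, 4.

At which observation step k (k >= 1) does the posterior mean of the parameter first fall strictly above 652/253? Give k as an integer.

k = 3

obs 1: x=2 → posterior Gamma(9, 15/4)
obs 2: x=2 → posterior Gamma(11, 19/4)
obs 3: x=4 → posterior Gamma(15, 23/4)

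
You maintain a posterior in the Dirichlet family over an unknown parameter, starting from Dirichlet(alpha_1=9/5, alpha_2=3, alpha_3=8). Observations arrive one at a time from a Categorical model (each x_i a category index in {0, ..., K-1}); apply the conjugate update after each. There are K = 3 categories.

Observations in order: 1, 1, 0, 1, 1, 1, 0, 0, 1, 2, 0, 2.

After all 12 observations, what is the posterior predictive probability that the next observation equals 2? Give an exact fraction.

obs 1: x=1 → posterior Dirichlet(9/5, 4, 8)
obs 2: x=1 → posterior Dirichlet(9/5, 5, 8)
obs 3: x=0 → posterior Dirichlet(14/5, 5, 8)
obs 4: x=1 → posterior Dirichlet(14/5, 6, 8)
obs 5: x=1 → posterior Dirichlet(14/5, 7, 8)
obs 6: x=1 → posterior Dirichlet(14/5, 8, 8)
obs 7: x=0 → posterior Dirichlet(19/5, 8, 8)
obs 8: x=0 → posterior Dirichlet(24/5, 8, 8)
obs 9: x=1 → posterior Dirichlet(24/5, 9, 8)
obs 10: x=2 → posterior Dirichlet(24/5, 9, 9)
obs 11: x=0 → posterior Dirichlet(29/5, 9, 9)
obs 12: x=2 → posterior Dirichlet(29/5, 9, 10)

25/62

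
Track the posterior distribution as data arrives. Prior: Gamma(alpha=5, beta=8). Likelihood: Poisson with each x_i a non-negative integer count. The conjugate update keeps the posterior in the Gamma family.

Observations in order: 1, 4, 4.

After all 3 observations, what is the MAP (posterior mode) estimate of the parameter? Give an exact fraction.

obs 1: x=1 → posterior Gamma(6, 9)
obs 2: x=4 → posterior Gamma(10, 10)
obs 3: x=4 → posterior Gamma(14, 11)

13/11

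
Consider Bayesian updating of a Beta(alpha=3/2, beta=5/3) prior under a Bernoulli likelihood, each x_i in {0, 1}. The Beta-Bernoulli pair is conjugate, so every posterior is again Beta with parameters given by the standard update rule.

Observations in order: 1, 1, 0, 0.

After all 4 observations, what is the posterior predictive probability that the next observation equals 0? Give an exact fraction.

22/43

obs 1: x=1 → posterior Beta(5/2, 5/3)
obs 2: x=1 → posterior Beta(7/2, 5/3)
obs 3: x=0 → posterior Beta(7/2, 8/3)
obs 4: x=0 → posterior Beta(7/2, 11/3)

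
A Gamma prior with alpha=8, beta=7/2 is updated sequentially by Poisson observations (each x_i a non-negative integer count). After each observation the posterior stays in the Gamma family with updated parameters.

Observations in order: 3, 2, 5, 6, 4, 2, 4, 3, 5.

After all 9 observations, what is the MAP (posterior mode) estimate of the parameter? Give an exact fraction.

obs 1: x=3 → posterior Gamma(11, 9/2)
obs 2: x=2 → posterior Gamma(13, 11/2)
obs 3: x=5 → posterior Gamma(18, 13/2)
obs 4: x=6 → posterior Gamma(24, 15/2)
obs 5: x=4 → posterior Gamma(28, 17/2)
obs 6: x=2 → posterior Gamma(30, 19/2)
obs 7: x=4 → posterior Gamma(34, 21/2)
obs 8: x=3 → posterior Gamma(37, 23/2)
obs 9: x=5 → posterior Gamma(42, 25/2)

82/25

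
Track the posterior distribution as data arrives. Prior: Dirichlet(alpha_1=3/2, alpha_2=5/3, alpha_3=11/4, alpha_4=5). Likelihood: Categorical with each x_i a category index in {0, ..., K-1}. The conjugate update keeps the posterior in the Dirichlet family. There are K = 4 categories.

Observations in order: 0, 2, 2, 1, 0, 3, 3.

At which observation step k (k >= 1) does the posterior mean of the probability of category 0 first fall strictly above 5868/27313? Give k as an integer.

k = 5

obs 1: x=0 → posterior Dirichlet(5/2, 5/3, 11/4, 5)
obs 2: x=2 → posterior Dirichlet(5/2, 5/3, 15/4, 5)
obs 3: x=2 → posterior Dirichlet(5/2, 5/3, 19/4, 5)
obs 4: x=1 → posterior Dirichlet(5/2, 8/3, 19/4, 5)
obs 5: x=0 → posterior Dirichlet(7/2, 8/3, 19/4, 5)
obs 6: x=3 → posterior Dirichlet(7/2, 8/3, 19/4, 6)
obs 7: x=3 → posterior Dirichlet(7/2, 8/3, 19/4, 7)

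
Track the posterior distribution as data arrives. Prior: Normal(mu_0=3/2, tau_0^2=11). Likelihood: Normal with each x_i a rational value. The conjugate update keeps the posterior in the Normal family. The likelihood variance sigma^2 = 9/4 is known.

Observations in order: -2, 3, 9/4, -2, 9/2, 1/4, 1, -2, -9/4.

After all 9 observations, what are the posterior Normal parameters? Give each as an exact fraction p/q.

mu_0=269/810, tau_0^2=11/45

obs 1: x=-2 → posterior Normal(-149/106, 99/53)
obs 2: x=3 → posterior Normal(115/194, 99/97)
obs 3: x=9/4 → posterior Normal(313/282, 33/47)
obs 4: x=-2 → posterior Normal(137/370, 99/185)
obs 5: x=9/2 → posterior Normal(533/458, 99/229)
obs 6: x=1/4 → posterior Normal(185/182, 33/91)
obs 7: x=1 → posterior Normal(643/634, 99/317)
obs 8: x=-2 → posterior Normal(467/722, 99/361)
obs 9: x=-9/4 → posterior Normal(269/810, 11/45)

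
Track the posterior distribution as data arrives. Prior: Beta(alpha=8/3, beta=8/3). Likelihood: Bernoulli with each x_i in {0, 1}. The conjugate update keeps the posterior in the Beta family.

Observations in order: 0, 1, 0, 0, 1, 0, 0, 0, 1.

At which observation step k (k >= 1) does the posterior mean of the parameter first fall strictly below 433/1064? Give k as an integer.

obs 1: x=0 → posterior Beta(8/3, 11/3)
obs 2: x=1 → posterior Beta(11/3, 11/3)
obs 3: x=0 → posterior Beta(11/3, 14/3)
obs 4: x=0 → posterior Beta(11/3, 17/3)
obs 5: x=1 → posterior Beta(14/3, 17/3)
obs 6: x=0 → posterior Beta(14/3, 20/3)
obs 7: x=0 → posterior Beta(14/3, 23/3)
obs 8: x=0 → posterior Beta(14/3, 26/3)
obs 9: x=1 → posterior Beta(17/3, 26/3)

k = 4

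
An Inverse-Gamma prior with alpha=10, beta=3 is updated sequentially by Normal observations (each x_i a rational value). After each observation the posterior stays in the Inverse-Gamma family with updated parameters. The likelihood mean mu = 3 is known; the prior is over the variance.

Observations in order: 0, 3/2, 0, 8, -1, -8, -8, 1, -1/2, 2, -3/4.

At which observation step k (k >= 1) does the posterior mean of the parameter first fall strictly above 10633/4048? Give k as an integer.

k = 5

obs 1: x=0 → posterior Inverse-Gamma(21/2, 15/2)
obs 2: x=3/2 → posterior Inverse-Gamma(11, 69/8)
obs 3: x=0 → posterior Inverse-Gamma(23/2, 105/8)
obs 4: x=8 → posterior Inverse-Gamma(12, 205/8)
obs 5: x=-1 → posterior Inverse-Gamma(25/2, 269/8)
obs 6: x=-8 → posterior Inverse-Gamma(13, 753/8)
obs 7: x=-8 → posterior Inverse-Gamma(27/2, 1237/8)
obs 8: x=1 → posterior Inverse-Gamma(14, 1253/8)
obs 9: x=-1/2 → posterior Inverse-Gamma(29/2, 651/4)
obs 10: x=2 → posterior Inverse-Gamma(15, 653/4)
obs 11: x=-3/4 → posterior Inverse-Gamma(31/2, 5449/32)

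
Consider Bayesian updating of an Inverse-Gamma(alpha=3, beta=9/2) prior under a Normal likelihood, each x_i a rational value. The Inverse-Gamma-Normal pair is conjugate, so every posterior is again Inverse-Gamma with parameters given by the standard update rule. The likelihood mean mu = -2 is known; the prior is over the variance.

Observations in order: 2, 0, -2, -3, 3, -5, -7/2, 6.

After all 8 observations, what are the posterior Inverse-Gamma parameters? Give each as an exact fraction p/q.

alpha=7, beta=521/8

obs 1: x=2 → posterior Inverse-Gamma(7/2, 25/2)
obs 2: x=0 → posterior Inverse-Gamma(4, 29/2)
obs 3: x=-2 → posterior Inverse-Gamma(9/2, 29/2)
obs 4: x=-3 → posterior Inverse-Gamma(5, 15)
obs 5: x=3 → posterior Inverse-Gamma(11/2, 55/2)
obs 6: x=-5 → posterior Inverse-Gamma(6, 32)
obs 7: x=-7/2 → posterior Inverse-Gamma(13/2, 265/8)
obs 8: x=6 → posterior Inverse-Gamma(7, 521/8)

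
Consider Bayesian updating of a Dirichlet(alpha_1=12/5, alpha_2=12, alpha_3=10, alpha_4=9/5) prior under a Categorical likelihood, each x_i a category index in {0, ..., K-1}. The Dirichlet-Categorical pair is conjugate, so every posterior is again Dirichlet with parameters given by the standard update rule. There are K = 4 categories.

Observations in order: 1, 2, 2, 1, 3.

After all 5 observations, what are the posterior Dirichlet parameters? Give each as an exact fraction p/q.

alpha_1=12/5, alpha_2=14, alpha_3=12, alpha_4=14/5

obs 1: x=1 → posterior Dirichlet(12/5, 13, 10, 9/5)
obs 2: x=2 → posterior Dirichlet(12/5, 13, 11, 9/5)
obs 3: x=2 → posterior Dirichlet(12/5, 13, 12, 9/5)
obs 4: x=1 → posterior Dirichlet(12/5, 14, 12, 9/5)
obs 5: x=3 → posterior Dirichlet(12/5, 14, 12, 14/5)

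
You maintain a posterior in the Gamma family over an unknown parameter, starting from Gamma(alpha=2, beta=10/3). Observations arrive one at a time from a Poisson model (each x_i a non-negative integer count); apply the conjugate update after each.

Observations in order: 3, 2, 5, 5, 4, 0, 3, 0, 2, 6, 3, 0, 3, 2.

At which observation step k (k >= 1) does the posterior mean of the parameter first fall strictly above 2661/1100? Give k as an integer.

k = 5

obs 1: x=3 → posterior Gamma(5, 13/3)
obs 2: x=2 → posterior Gamma(7, 16/3)
obs 3: x=5 → posterior Gamma(12, 19/3)
obs 4: x=5 → posterior Gamma(17, 22/3)
obs 5: x=4 → posterior Gamma(21, 25/3)
obs 6: x=0 → posterior Gamma(21, 28/3)
obs 7: x=3 → posterior Gamma(24, 31/3)
obs 8: x=0 → posterior Gamma(24, 34/3)
obs 9: x=2 → posterior Gamma(26, 37/3)
obs 10: x=6 → posterior Gamma(32, 40/3)
obs 11: x=3 → posterior Gamma(35, 43/3)
obs 12: x=0 → posterior Gamma(35, 46/3)
obs 13: x=3 → posterior Gamma(38, 49/3)
obs 14: x=2 → posterior Gamma(40, 52/3)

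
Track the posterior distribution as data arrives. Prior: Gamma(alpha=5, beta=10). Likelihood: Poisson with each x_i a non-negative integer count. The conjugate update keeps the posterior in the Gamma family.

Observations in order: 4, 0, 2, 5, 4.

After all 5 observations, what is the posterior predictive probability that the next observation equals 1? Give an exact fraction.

1662628365039825439453125/4835703278458516698824704

obs 1: x=4 → posterior Gamma(9, 11)
obs 2: x=0 → posterior Gamma(9, 12)
obs 3: x=2 → posterior Gamma(11, 13)
obs 4: x=5 → posterior Gamma(16, 14)
obs 5: x=4 → posterior Gamma(20, 15)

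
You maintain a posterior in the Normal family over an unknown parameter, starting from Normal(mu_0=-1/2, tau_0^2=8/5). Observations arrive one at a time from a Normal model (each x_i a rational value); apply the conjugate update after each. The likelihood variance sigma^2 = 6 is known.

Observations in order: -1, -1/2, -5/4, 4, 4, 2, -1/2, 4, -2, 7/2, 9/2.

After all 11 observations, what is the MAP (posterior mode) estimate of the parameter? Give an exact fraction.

obs 1: x=-1 → posterior Normal(-23/38, 24/19)
obs 2: x=-1/2 → posterior Normal(-27/46, 24/23)
obs 3: x=-5/4 → posterior Normal(-37/54, 8/9)
obs 4: x=4 → posterior Normal(-5/62, 24/31)
obs 5: x=4 → posterior Normal(27/70, 24/35)
obs 6: x=2 → posterior Normal(43/78, 8/13)
obs 7: x=-1/2 → posterior Normal(39/86, 24/43)
obs 8: x=4 → posterior Normal(71/94, 24/47)
obs 9: x=-2 → posterior Normal(55/102, 8/17)
obs 10: x=7/2 → posterior Normal(83/110, 24/55)
obs 11: x=9/2 → posterior Normal(119/118, 24/59)

119/118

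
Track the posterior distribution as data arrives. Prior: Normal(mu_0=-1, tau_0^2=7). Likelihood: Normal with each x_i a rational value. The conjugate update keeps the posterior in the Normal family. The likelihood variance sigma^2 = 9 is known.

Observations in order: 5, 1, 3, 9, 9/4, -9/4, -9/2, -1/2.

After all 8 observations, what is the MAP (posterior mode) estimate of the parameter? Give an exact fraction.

82/65

obs 1: x=5 → posterior Normal(13/8, 63/16)
obs 2: x=1 → posterior Normal(33/23, 63/23)
obs 3: x=3 → posterior Normal(9/5, 21/10)
obs 4: x=9 → posterior Normal(117/37, 63/37)
obs 5: x=9/4 → posterior Normal(531/176, 63/44)
obs 6: x=-9/4 → posterior Normal(39/17, 21/17)
obs 7: x=-9/2 → posterior Normal(171/116, 63/58)
obs 8: x=-1/2 → posterior Normal(82/65, 63/65)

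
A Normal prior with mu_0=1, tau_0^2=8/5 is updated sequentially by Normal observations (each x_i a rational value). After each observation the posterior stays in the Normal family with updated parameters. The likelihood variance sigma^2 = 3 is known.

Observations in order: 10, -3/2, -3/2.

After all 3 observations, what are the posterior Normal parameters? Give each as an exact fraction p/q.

mu_0=71/39, tau_0^2=8/13

obs 1: x=10 → posterior Normal(95/23, 24/23)
obs 2: x=-3/2 → posterior Normal(83/31, 24/31)
obs 3: x=-3/2 → posterior Normal(71/39, 8/13)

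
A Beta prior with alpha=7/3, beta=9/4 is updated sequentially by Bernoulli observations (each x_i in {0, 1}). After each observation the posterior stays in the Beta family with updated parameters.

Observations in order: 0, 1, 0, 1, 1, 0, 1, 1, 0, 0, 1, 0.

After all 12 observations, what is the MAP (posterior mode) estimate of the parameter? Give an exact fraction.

88/175

obs 1: x=0 → posterior Beta(7/3, 13/4)
obs 2: x=1 → posterior Beta(10/3, 13/4)
obs 3: x=0 → posterior Beta(10/3, 17/4)
obs 4: x=1 → posterior Beta(13/3, 17/4)
obs 5: x=1 → posterior Beta(16/3, 17/4)
obs 6: x=0 → posterior Beta(16/3, 21/4)
obs 7: x=1 → posterior Beta(19/3, 21/4)
obs 8: x=1 → posterior Beta(22/3, 21/4)
obs 9: x=0 → posterior Beta(22/3, 25/4)
obs 10: x=0 → posterior Beta(22/3, 29/4)
obs 11: x=1 → posterior Beta(25/3, 29/4)
obs 12: x=0 → posterior Beta(25/3, 33/4)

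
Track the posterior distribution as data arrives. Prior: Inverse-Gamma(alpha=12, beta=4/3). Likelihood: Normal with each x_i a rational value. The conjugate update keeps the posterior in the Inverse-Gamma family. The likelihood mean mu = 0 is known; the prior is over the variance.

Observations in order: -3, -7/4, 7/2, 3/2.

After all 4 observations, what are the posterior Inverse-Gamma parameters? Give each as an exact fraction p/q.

alpha=14, beta=1403/96

obs 1: x=-3 → posterior Inverse-Gamma(25/2, 35/6)
obs 2: x=-7/4 → posterior Inverse-Gamma(13, 707/96)
obs 3: x=7/2 → posterior Inverse-Gamma(27/2, 1295/96)
obs 4: x=3/2 → posterior Inverse-Gamma(14, 1403/96)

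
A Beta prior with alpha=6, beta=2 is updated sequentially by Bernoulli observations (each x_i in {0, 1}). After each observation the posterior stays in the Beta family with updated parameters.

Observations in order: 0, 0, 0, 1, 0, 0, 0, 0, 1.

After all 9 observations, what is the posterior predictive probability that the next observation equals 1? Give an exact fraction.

obs 1: x=0 → posterior Beta(6, 3)
obs 2: x=0 → posterior Beta(6, 4)
obs 3: x=0 → posterior Beta(6, 5)
obs 4: x=1 → posterior Beta(7, 5)
obs 5: x=0 → posterior Beta(7, 6)
obs 6: x=0 → posterior Beta(7, 7)
obs 7: x=0 → posterior Beta(7, 8)
obs 8: x=0 → posterior Beta(7, 9)
obs 9: x=1 → posterior Beta(8, 9)

8/17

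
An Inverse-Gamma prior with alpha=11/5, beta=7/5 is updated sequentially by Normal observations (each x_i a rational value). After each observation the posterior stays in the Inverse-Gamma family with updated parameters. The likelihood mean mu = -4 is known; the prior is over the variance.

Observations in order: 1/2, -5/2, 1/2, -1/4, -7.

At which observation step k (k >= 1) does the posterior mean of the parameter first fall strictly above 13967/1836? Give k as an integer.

k = 3

obs 1: x=1/2 → posterior Inverse-Gamma(27/10, 461/40)
obs 2: x=-5/2 → posterior Inverse-Gamma(16/5, 253/20)
obs 3: x=1/2 → posterior Inverse-Gamma(37/10, 911/40)
obs 4: x=-1/4 → posterior Inverse-Gamma(21/5, 4769/160)
obs 5: x=-7 → posterior Inverse-Gamma(47/10, 5489/160)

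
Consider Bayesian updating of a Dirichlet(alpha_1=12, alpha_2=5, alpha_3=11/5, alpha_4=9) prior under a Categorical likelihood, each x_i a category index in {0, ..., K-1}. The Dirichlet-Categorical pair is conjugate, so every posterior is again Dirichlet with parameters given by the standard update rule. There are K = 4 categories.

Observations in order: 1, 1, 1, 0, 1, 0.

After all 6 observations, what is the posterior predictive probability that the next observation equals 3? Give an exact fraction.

5/19

obs 1: x=1 → posterior Dirichlet(12, 6, 11/5, 9)
obs 2: x=1 → posterior Dirichlet(12, 7, 11/5, 9)
obs 3: x=1 → posterior Dirichlet(12, 8, 11/5, 9)
obs 4: x=0 → posterior Dirichlet(13, 8, 11/5, 9)
obs 5: x=1 → posterior Dirichlet(13, 9, 11/5, 9)
obs 6: x=0 → posterior Dirichlet(14, 9, 11/5, 9)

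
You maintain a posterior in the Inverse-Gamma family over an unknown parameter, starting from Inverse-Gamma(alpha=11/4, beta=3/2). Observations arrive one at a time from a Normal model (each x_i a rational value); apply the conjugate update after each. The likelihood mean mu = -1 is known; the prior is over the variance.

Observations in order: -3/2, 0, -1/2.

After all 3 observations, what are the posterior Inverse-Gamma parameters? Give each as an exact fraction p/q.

alpha=17/4, beta=9/4

obs 1: x=-3/2 → posterior Inverse-Gamma(13/4, 13/8)
obs 2: x=0 → posterior Inverse-Gamma(15/4, 17/8)
obs 3: x=-1/2 → posterior Inverse-Gamma(17/4, 9/4)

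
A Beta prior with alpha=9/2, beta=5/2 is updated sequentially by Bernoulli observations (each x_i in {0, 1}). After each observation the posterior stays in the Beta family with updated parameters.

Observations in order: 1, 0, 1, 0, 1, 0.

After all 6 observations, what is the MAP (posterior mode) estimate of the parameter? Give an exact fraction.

obs 1: x=1 → posterior Beta(11/2, 5/2)
obs 2: x=0 → posterior Beta(11/2, 7/2)
obs 3: x=1 → posterior Beta(13/2, 7/2)
obs 4: x=0 → posterior Beta(13/2, 9/2)
obs 5: x=1 → posterior Beta(15/2, 9/2)
obs 6: x=0 → posterior Beta(15/2, 11/2)

13/22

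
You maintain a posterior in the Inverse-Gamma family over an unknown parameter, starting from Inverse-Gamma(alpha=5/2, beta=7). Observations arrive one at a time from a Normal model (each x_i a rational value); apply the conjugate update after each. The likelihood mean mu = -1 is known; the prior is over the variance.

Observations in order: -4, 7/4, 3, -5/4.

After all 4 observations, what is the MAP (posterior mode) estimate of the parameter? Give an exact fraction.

obs 1: x=-4 → posterior Inverse-Gamma(3, 23/2)
obs 2: x=7/4 → posterior Inverse-Gamma(7/2, 489/32)
obs 3: x=3 → posterior Inverse-Gamma(4, 745/32)
obs 4: x=-5/4 → posterior Inverse-Gamma(9/2, 373/16)

373/88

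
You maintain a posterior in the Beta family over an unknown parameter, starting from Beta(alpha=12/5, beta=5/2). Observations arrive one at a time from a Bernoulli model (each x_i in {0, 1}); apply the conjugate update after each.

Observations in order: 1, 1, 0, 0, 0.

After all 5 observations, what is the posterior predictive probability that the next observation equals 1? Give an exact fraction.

4/9

obs 1: x=1 → posterior Beta(17/5, 5/2)
obs 2: x=1 → posterior Beta(22/5, 5/2)
obs 3: x=0 → posterior Beta(22/5, 7/2)
obs 4: x=0 → posterior Beta(22/5, 9/2)
obs 5: x=0 → posterior Beta(22/5, 11/2)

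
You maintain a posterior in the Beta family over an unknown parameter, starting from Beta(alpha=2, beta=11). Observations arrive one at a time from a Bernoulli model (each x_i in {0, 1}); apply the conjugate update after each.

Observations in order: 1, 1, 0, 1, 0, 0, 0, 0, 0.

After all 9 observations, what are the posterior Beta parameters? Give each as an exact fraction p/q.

alpha=5, beta=17

obs 1: x=1 → posterior Beta(3, 11)
obs 2: x=1 → posterior Beta(4, 11)
obs 3: x=0 → posterior Beta(4, 12)
obs 4: x=1 → posterior Beta(5, 12)
obs 5: x=0 → posterior Beta(5, 13)
obs 6: x=0 → posterior Beta(5, 14)
obs 7: x=0 → posterior Beta(5, 15)
obs 8: x=0 → posterior Beta(5, 16)
obs 9: x=0 → posterior Beta(5, 17)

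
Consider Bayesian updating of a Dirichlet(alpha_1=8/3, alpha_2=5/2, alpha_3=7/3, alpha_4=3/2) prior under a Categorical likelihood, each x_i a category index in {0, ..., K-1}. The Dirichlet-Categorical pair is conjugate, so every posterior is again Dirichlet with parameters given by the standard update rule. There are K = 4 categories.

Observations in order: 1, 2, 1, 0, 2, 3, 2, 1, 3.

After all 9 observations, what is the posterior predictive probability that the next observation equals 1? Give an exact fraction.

11/36

obs 1: x=1 → posterior Dirichlet(8/3, 7/2, 7/3, 3/2)
obs 2: x=2 → posterior Dirichlet(8/3, 7/2, 10/3, 3/2)
obs 3: x=1 → posterior Dirichlet(8/3, 9/2, 10/3, 3/2)
obs 4: x=0 → posterior Dirichlet(11/3, 9/2, 10/3, 3/2)
obs 5: x=2 → posterior Dirichlet(11/3, 9/2, 13/3, 3/2)
obs 6: x=3 → posterior Dirichlet(11/3, 9/2, 13/3, 5/2)
obs 7: x=2 → posterior Dirichlet(11/3, 9/2, 16/3, 5/2)
obs 8: x=1 → posterior Dirichlet(11/3, 11/2, 16/3, 5/2)
obs 9: x=3 → posterior Dirichlet(11/3, 11/2, 16/3, 7/2)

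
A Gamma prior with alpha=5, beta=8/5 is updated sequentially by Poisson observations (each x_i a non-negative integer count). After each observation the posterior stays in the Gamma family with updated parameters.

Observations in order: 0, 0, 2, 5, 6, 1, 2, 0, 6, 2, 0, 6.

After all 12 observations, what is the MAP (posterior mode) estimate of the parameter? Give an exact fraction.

5/2

obs 1: x=0 → posterior Gamma(5, 13/5)
obs 2: x=0 → posterior Gamma(5, 18/5)
obs 3: x=2 → posterior Gamma(7, 23/5)
obs 4: x=5 → posterior Gamma(12, 28/5)
obs 5: x=6 → posterior Gamma(18, 33/5)
obs 6: x=1 → posterior Gamma(19, 38/5)
obs 7: x=2 → posterior Gamma(21, 43/5)
obs 8: x=0 → posterior Gamma(21, 48/5)
obs 9: x=6 → posterior Gamma(27, 53/5)
obs 10: x=2 → posterior Gamma(29, 58/5)
obs 11: x=0 → posterior Gamma(29, 63/5)
obs 12: x=6 → posterior Gamma(35, 68/5)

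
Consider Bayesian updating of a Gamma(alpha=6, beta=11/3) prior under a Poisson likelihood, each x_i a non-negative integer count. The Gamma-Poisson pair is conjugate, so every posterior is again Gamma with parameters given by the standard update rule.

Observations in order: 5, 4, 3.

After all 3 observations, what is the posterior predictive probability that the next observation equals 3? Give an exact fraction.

obs 1: x=5 → posterior Gamma(11, 14/3)
obs 2: x=4 → posterior Gamma(15, 17/3)
obs 3: x=3 → posterior Gamma(18, 20/3)

8068792320000000000000000000/39471584120695485887249589623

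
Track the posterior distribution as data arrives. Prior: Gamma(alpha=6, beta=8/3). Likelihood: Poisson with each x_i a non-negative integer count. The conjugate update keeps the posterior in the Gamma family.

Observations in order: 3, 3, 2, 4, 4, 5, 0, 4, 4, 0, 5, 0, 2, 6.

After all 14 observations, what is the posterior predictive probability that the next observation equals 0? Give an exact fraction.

obs 1: x=3 → posterior Gamma(9, 11/3)
obs 2: x=3 → posterior Gamma(12, 14/3)
obs 3: x=2 → posterior Gamma(14, 17/3)
obs 4: x=4 → posterior Gamma(18, 20/3)
obs 5: x=4 → posterior Gamma(22, 23/3)
obs 6: x=5 → posterior Gamma(27, 26/3)
obs 7: x=0 → posterior Gamma(27, 29/3)
obs 8: x=4 → posterior Gamma(31, 32/3)
obs 9: x=4 → posterior Gamma(35, 35/3)
obs 10: x=0 → posterior Gamma(35, 38/3)
obs 11: x=5 → posterior Gamma(40, 41/3)
obs 12: x=0 → posterior Gamma(40, 44/3)
obs 13: x=2 → posterior Gamma(42, 47/3)
obs 14: x=6 → posterior Gamma(48, 50/3)

3552713678800500929355621337890625000000000000000000000000000000000000000000000000/58242732341026717216384745973588781643166711815054498553634892663887988408211332161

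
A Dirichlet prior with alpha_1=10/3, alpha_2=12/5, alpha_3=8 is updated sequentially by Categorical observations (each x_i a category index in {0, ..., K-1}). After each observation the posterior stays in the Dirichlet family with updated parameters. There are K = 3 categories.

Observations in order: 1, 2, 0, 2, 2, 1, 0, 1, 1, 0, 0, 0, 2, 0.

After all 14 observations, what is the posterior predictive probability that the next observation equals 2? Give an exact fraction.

obs 1: x=1 → posterior Dirichlet(10/3, 17/5, 8)
obs 2: x=2 → posterior Dirichlet(10/3, 17/5, 9)
obs 3: x=0 → posterior Dirichlet(13/3, 17/5, 9)
obs 4: x=2 → posterior Dirichlet(13/3, 17/5, 10)
obs 5: x=2 → posterior Dirichlet(13/3, 17/5, 11)
obs 6: x=1 → posterior Dirichlet(13/3, 22/5, 11)
obs 7: x=0 → posterior Dirichlet(16/3, 22/5, 11)
obs 8: x=1 → posterior Dirichlet(16/3, 27/5, 11)
obs 9: x=1 → posterior Dirichlet(16/3, 32/5, 11)
obs 10: x=0 → posterior Dirichlet(19/3, 32/5, 11)
obs 11: x=0 → posterior Dirichlet(22/3, 32/5, 11)
obs 12: x=0 → posterior Dirichlet(25/3, 32/5, 11)
obs 13: x=2 → posterior Dirichlet(25/3, 32/5, 12)
obs 14: x=0 → posterior Dirichlet(28/3, 32/5, 12)

45/104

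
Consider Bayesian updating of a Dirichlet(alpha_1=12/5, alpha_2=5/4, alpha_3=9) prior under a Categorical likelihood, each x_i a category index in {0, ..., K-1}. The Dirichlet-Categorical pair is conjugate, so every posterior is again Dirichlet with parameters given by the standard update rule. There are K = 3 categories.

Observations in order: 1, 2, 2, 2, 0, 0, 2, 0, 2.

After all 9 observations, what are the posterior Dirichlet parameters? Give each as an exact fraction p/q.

alpha_1=27/5, alpha_2=9/4, alpha_3=14

obs 1: x=1 → posterior Dirichlet(12/5, 9/4, 9)
obs 2: x=2 → posterior Dirichlet(12/5, 9/4, 10)
obs 3: x=2 → posterior Dirichlet(12/5, 9/4, 11)
obs 4: x=2 → posterior Dirichlet(12/5, 9/4, 12)
obs 5: x=0 → posterior Dirichlet(17/5, 9/4, 12)
obs 6: x=0 → posterior Dirichlet(22/5, 9/4, 12)
obs 7: x=2 → posterior Dirichlet(22/5, 9/4, 13)
obs 8: x=0 → posterior Dirichlet(27/5, 9/4, 13)
obs 9: x=2 → posterior Dirichlet(27/5, 9/4, 14)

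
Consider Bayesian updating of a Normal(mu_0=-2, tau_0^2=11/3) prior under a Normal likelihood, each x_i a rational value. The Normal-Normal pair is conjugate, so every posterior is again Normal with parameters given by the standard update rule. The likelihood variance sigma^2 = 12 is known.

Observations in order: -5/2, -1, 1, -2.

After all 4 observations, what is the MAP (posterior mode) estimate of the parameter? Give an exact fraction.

-243/160

obs 1: x=-5/2 → posterior Normal(-199/94, 132/47)
obs 2: x=-1 → posterior Normal(-221/116, 66/29)
obs 3: x=1 → posterior Normal(-199/138, 44/23)
obs 4: x=-2 → posterior Normal(-243/160, 33/20)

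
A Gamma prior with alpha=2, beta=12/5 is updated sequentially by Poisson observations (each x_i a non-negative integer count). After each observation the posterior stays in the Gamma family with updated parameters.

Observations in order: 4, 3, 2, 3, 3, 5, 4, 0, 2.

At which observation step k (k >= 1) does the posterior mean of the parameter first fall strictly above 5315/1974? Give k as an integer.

k = 7

obs 1: x=4 → posterior Gamma(6, 17/5)
obs 2: x=3 → posterior Gamma(9, 22/5)
obs 3: x=2 → posterior Gamma(11, 27/5)
obs 4: x=3 → posterior Gamma(14, 32/5)
obs 5: x=3 → posterior Gamma(17, 37/5)
obs 6: x=5 → posterior Gamma(22, 42/5)
obs 7: x=4 → posterior Gamma(26, 47/5)
obs 8: x=0 → posterior Gamma(26, 52/5)
obs 9: x=2 → posterior Gamma(28, 57/5)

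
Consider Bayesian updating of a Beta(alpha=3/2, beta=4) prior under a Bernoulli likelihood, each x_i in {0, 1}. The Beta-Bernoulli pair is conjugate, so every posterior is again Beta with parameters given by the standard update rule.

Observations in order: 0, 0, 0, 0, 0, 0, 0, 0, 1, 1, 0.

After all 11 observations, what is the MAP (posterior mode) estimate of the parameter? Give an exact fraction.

obs 1: x=0 → posterior Beta(3/2, 5)
obs 2: x=0 → posterior Beta(3/2, 6)
obs 3: x=0 → posterior Beta(3/2, 7)
obs 4: x=0 → posterior Beta(3/2, 8)
obs 5: x=0 → posterior Beta(3/2, 9)
obs 6: x=0 → posterior Beta(3/2, 10)
obs 7: x=0 → posterior Beta(3/2, 11)
obs 8: x=0 → posterior Beta(3/2, 12)
obs 9: x=1 → posterior Beta(5/2, 12)
obs 10: x=1 → posterior Beta(7/2, 12)
obs 11: x=0 → posterior Beta(7/2, 13)

5/29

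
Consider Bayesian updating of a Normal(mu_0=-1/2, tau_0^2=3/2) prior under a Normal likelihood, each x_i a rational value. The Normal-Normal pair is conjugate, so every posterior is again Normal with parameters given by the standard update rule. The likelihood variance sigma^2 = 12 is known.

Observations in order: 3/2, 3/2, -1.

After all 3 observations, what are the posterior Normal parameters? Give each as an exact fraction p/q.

mu_0=-2/11, tau_0^2=12/11

obs 1: x=3/2 → posterior Normal(-5/18, 4/3)
obs 2: x=3/2 → posterior Normal(-1/10, 6/5)
obs 3: x=-1 → posterior Normal(-2/11, 12/11)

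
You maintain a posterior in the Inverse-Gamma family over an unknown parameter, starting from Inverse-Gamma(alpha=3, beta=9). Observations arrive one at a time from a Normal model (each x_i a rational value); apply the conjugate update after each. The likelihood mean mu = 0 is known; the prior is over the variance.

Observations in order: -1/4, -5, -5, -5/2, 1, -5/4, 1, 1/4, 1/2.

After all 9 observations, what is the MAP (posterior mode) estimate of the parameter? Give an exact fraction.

1251/272

obs 1: x=-1/4 → posterior Inverse-Gamma(7/2, 289/32)
obs 2: x=-5 → posterior Inverse-Gamma(4, 689/32)
obs 3: x=-5 → posterior Inverse-Gamma(9/2, 1089/32)
obs 4: x=-5/2 → posterior Inverse-Gamma(5, 1189/32)
obs 5: x=1 → posterior Inverse-Gamma(11/2, 1205/32)
obs 6: x=-5/4 → posterior Inverse-Gamma(6, 615/16)
obs 7: x=1 → posterior Inverse-Gamma(13/2, 623/16)
obs 8: x=1/4 → posterior Inverse-Gamma(7, 1247/32)
obs 9: x=1/2 → posterior Inverse-Gamma(15/2, 1251/32)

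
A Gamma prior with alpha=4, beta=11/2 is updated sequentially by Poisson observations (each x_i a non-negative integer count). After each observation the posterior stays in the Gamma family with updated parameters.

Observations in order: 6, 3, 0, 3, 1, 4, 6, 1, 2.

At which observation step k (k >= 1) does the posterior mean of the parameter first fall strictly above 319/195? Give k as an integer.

k = 2

obs 1: x=6 → posterior Gamma(10, 13/2)
obs 2: x=3 → posterior Gamma(13, 15/2)
obs 3: x=0 → posterior Gamma(13, 17/2)
obs 4: x=3 → posterior Gamma(16, 19/2)
obs 5: x=1 → posterior Gamma(17, 21/2)
obs 6: x=4 → posterior Gamma(21, 23/2)
obs 7: x=6 → posterior Gamma(27, 25/2)
obs 8: x=1 → posterior Gamma(28, 27/2)
obs 9: x=2 → posterior Gamma(30, 29/2)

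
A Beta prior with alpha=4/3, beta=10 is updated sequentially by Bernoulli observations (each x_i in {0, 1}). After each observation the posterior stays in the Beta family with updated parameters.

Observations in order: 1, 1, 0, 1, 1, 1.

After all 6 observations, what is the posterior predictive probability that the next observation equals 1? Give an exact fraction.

obs 1: x=1 → posterior Beta(7/3, 10)
obs 2: x=1 → posterior Beta(10/3, 10)
obs 3: x=0 → posterior Beta(10/3, 11)
obs 4: x=1 → posterior Beta(13/3, 11)
obs 5: x=1 → posterior Beta(16/3, 11)
obs 6: x=1 → posterior Beta(19/3, 11)

19/52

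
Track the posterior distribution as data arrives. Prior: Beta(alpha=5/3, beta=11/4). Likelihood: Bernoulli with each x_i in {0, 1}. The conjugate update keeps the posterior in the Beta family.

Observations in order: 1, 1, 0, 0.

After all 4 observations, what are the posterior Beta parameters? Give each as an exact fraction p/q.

alpha=11/3, beta=19/4

obs 1: x=1 → posterior Beta(8/3, 11/4)
obs 2: x=1 → posterior Beta(11/3, 11/4)
obs 3: x=0 → posterior Beta(11/3, 15/4)
obs 4: x=0 → posterior Beta(11/3, 19/4)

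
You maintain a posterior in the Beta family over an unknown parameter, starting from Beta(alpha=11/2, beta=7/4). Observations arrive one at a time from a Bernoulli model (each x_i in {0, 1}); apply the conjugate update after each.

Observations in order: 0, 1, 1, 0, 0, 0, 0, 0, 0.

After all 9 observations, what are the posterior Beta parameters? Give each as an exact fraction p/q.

alpha=15/2, beta=35/4

obs 1: x=0 → posterior Beta(11/2, 11/4)
obs 2: x=1 → posterior Beta(13/2, 11/4)
obs 3: x=1 → posterior Beta(15/2, 11/4)
obs 4: x=0 → posterior Beta(15/2, 15/4)
obs 5: x=0 → posterior Beta(15/2, 19/4)
obs 6: x=0 → posterior Beta(15/2, 23/4)
obs 7: x=0 → posterior Beta(15/2, 27/4)
obs 8: x=0 → posterior Beta(15/2, 31/4)
obs 9: x=0 → posterior Beta(15/2, 35/4)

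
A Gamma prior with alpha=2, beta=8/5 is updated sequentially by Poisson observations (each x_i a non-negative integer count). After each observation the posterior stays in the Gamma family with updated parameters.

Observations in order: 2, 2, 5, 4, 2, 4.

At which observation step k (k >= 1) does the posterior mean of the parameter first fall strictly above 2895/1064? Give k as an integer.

obs 1: x=2 → posterior Gamma(4, 13/5)
obs 2: x=2 → posterior Gamma(6, 18/5)
obs 3: x=5 → posterior Gamma(11, 23/5)
obs 4: x=4 → posterior Gamma(15, 28/5)
obs 5: x=2 → posterior Gamma(17, 33/5)
obs 6: x=4 → posterior Gamma(21, 38/5)

k = 6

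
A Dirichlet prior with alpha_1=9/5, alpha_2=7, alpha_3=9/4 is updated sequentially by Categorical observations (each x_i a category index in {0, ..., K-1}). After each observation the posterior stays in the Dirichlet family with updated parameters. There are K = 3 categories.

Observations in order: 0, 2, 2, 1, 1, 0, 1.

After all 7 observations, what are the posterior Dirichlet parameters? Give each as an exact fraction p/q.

obs 1: x=0 → posterior Dirichlet(14/5, 7, 9/4)
obs 2: x=2 → posterior Dirichlet(14/5, 7, 13/4)
obs 3: x=2 → posterior Dirichlet(14/5, 7, 17/4)
obs 4: x=1 → posterior Dirichlet(14/5, 8, 17/4)
obs 5: x=1 → posterior Dirichlet(14/5, 9, 17/4)
obs 6: x=0 → posterior Dirichlet(19/5, 9, 17/4)
obs 7: x=1 → posterior Dirichlet(19/5, 10, 17/4)

alpha_1=19/5, alpha_2=10, alpha_3=17/4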